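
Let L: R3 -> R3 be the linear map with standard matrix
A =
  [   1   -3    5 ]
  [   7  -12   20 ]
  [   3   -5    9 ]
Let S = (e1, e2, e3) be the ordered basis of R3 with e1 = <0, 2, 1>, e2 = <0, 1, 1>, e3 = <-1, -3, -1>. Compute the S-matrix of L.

The j-th column of [L]_S is [L(ej)]_S.
L(e1) = A e1 = <-1, -4, -1> = -e1 + e2 + e3, so column 1 is <-1, 1, 1>.
Repeating for e2, e3 and assembling the columns gives [[-1, 0, 0], [1, 2, 0], [1, -2, -3]].

[[-1, 0, 0], [1, 2, 0], [1, -2, -3]]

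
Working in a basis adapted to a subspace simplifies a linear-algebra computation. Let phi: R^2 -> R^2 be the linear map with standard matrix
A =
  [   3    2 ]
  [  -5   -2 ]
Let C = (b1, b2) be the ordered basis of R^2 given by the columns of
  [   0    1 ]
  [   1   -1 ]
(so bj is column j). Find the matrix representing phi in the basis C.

With P the matrix whose columns are b1, b2, [phi]_C = P^(-1) A P.
Column by column: phi(b1) = A b1 = <2, -2>; its C-coordinates <0, 2> give column 1.
Continuing for each basis vector yields [phi]_C = [[0, -2], [2, 1]].

[[0, -2], [2, 1]]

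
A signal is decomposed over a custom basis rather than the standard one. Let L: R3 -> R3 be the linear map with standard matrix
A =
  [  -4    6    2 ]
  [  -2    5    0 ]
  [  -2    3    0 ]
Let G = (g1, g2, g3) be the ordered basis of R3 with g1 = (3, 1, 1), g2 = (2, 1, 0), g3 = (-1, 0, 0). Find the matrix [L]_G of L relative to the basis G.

Let P have columns g1, ..., g3. Then [L]_G = P^(-1) A P.
Here det P = 1, so P^(-1) is integer; computing A P first and then P^(-1)(A P) gives [[-3, -1, 2], [2, 2, 0], [-1, 3, 2]].

[[-3, -1, 2], [2, 2, 0], [-1, 3, 2]]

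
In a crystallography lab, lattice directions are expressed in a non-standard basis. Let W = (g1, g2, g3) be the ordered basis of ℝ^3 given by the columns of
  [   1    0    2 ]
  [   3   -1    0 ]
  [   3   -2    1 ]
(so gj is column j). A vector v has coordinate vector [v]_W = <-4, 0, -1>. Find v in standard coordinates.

The coordinates say v = -4g1 + 0·g2 - g3; adding the scaled basis vectors gives <-6, -12, -13>.

<-6, -12, -13>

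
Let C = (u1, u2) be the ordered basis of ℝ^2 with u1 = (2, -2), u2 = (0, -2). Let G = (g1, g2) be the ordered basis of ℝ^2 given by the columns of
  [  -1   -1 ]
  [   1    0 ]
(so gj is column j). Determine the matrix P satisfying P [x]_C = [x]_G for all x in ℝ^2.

Let M have columns uj and N have columns gj. Then for every x, N [x]_G = x = M [x]_C, so P = N^(-1) M.
Since det N = 1, N^(-1) has integer entries; multiplying gives P = [[-2, -2], [0, 2]].

[[-2, -2], [0, 2]]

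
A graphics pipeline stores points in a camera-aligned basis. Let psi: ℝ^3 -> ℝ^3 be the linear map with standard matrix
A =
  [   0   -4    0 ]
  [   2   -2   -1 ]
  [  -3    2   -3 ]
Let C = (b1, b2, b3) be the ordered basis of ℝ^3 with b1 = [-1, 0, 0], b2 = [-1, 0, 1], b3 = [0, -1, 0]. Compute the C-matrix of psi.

The j-th column of [psi]_C is [psi(bj)]_C.
psi(b1) = A b1 = [0, -2, 3] = -3b1 + 3b2 + 2b3, so column 1 is [-3, 3, 2].
Repeating for b2, b3 and assembling the columns gives [[-3, 0, -2], [3, 0, -2], [2, 3, -2]].

[[-3, 0, -2], [3, 0, -2], [2, 3, -2]]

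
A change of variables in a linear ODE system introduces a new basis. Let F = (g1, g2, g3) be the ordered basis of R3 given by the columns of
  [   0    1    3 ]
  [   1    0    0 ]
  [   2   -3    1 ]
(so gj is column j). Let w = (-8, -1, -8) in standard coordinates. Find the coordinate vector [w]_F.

(-1, 1, -3)

We seek scalars with c_1 g1 + ... + c_3 g3 = w; equivalently solve M c = w where the columns of M are g1, ..., g3.
Solving this 3x3 system gives c = (-1, 1, -3).
Check: -g1 + g2 - 3g3 = (-8, -1, -8).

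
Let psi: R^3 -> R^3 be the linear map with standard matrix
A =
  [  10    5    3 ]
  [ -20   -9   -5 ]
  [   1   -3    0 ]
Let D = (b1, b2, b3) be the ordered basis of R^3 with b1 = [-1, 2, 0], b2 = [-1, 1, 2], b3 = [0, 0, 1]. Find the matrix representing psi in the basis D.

[[2, 2, -2], [-2, -3, -1], [-3, 2, 2]]

With P the matrix whose columns are b1, ..., b3, [psi]_D = P^(-1) A P.
Column by column: psi(b1) = A b1 = [0, 2, -7]; its D-coordinates [2, -2, -3] give column 1.
Continuing for each basis vector yields [psi]_D = [[2, 2, -2], [-2, -3, -1], [-3, 2, 2]].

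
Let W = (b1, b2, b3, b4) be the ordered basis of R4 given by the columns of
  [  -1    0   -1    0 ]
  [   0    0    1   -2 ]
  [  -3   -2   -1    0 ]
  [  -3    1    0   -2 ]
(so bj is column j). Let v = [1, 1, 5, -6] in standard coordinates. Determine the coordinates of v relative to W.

We seek scalars with c_1 b1 + ... + c_4 b4 = v; equivalently solve M c = v where the columns of M are b1, ..., b4.
Solving this 4x4 system gives c = (2, -4, -3, -2).
Check: 2b1 - 4b2 - 3b3 - 2b4 = [1, 1, 5, -6].

[2, -4, -3, -2]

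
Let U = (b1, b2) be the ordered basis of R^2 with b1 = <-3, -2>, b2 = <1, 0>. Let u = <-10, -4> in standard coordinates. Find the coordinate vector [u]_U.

<2, -4>

Write u = c_1 b1 + c_2 b2 and solve for the c_i.
System: -3c_1 + c_2 = -10, -2c_1 + 0c_2 = -4; solving gives c_1 = 2, c_2 = -4.
Check: 2b1 - 4b2 = <-10, -4>.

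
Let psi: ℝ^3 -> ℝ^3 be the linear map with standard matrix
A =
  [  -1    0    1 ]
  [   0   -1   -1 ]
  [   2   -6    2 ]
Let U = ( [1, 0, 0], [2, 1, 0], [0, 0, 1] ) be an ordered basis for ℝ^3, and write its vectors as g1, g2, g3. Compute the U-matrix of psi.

The j-th column of [psi]_U is [psi(gj)]_U.
psi(g1) = A g1 = [-1, 0, 2] = -g1 + 0·g2 + 2g3, so column 1 is [-1, 0, 2].
Repeating for g2, g3 and assembling the columns gives [[-1, 0, 3], [0, -1, -1], [2, -2, 2]].

[[-1, 0, 3], [0, -1, -1], [2, -2, 2]]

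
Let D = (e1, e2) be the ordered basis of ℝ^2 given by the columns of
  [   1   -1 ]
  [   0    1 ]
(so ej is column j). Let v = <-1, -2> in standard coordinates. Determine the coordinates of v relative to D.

Write v = c_1 e1 + c_2 e2 and solve for the c_i.
System: c_1 - c_2 = -1, 0c_1 + c_2 = -2; solving gives c_1 = -3, c_2 = -2.
Check: -3e1 - 2e2 = <-1, -2>.

<-3, -2>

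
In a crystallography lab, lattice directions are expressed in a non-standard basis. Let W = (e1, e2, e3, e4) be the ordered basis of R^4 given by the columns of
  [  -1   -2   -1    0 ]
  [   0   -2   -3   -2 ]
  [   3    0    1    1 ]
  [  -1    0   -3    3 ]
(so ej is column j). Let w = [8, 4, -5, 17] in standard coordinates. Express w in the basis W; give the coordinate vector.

Write w = c_1 e1 + ... + c_4 e4 and solve for the c_i.
Solving this 4x4 system gives c = (-2, -2, -2, 3).
Check: -2e1 - 2e2 - 2e3 + 3e4 = [8, 4, -5, 17].

[-2, -2, -2, 3]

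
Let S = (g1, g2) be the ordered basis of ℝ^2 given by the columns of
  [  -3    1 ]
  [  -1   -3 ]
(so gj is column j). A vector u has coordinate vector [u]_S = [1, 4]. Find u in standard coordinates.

[1, -13]

The coordinates say u = g1 + 4g2; adding the scaled basis vectors gives [1, -13].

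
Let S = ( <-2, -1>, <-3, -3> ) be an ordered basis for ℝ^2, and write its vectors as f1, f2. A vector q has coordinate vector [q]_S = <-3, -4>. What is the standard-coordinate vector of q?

q = M [q]_S, where M has columns f1, f2.
Carrying out the matrix-vector product, q = <18, 15>.

<18, 15>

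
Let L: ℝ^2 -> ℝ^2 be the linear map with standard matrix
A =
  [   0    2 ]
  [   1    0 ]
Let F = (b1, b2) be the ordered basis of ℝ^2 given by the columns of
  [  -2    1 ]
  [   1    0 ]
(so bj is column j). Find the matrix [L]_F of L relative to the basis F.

With P the matrix whose columns are b1, b2, [L]_F = P^(-1) A P.
Column by column: L(b1) = A b1 = <2, -2>; its F-coordinates <-2, -2> give column 1.
Continuing for each basis vector yields [L]_F = [[-2, 1], [-2, 2]].

[[-2, 1], [-2, 2]]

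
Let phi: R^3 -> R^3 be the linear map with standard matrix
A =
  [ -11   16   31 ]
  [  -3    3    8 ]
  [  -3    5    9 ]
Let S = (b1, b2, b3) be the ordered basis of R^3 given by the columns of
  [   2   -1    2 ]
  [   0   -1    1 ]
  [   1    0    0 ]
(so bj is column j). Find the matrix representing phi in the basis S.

Let P have columns b1, ..., b3. Then [phi]_S = P^(-1) A P.
Here det P = 1, so P^(-1) is integer; computing A P first and then P^(-1)(A P) gives [[3, -2, -1], [-1, -1, 2], [1, -1, -1]].

[[3, -2, -1], [-1, -1, 2], [1, -1, -1]]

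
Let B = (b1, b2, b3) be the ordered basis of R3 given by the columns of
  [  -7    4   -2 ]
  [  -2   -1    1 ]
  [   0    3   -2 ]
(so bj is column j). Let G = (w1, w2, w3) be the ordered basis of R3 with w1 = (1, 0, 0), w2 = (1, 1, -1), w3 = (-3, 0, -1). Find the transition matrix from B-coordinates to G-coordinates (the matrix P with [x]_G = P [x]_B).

[[1, -1, 0], [-2, -1, 1], [2, -2, 1]]

Take x = bj: its B-coordinates are the j-th standard unit vector, so P e_j — column j of P — equals [bj]_G.
b1 = w1 - 2w2 + 2w3, giving column 1 = (1, -2, 2); repeating for each j gives P = [[1, -1, 0], [-2, -1, 1], [2, -2, 1]].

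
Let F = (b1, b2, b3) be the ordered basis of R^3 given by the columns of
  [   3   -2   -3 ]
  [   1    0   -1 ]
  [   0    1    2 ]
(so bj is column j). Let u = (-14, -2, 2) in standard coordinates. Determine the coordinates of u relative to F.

[u]_F is the unique c with M c = u, where M has columns b1, ..., b3.
Solving this 3x3 system gives c = (-3, 4, -1).
Check: -3b1 + 4b2 - b3 = (-14, -2, 2).

(-3, 4, -1)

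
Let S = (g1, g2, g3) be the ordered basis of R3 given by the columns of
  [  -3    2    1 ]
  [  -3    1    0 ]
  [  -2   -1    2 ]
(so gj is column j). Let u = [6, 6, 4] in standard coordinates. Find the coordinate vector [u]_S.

[-2, 0, 0]

Write u = c_1 g1 + ... + c_3 g3 and solve for the c_i.
Gaussian elimination on [M | u] yields c = (-2, 0, 0).
Check: -2g1 + 0·g2 + 0·g3 = [6, 6, 4].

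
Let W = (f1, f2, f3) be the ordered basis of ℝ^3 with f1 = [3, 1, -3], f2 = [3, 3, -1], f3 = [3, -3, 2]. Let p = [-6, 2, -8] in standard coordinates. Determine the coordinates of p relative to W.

[2, -2, -2]

Write p = c_1 f1 + ... + c_3 f3 and solve for the c_i.
Row-reducing the augmented matrix [M | p] gives c = (2, -2, -2).
Check: 2f1 - 2f2 - 2f3 = [-6, 2, -8].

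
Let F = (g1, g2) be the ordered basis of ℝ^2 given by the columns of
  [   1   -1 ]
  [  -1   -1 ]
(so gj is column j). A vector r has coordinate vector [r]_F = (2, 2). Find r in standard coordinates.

(0, -4)

The coordinates say r = 2g1 + 2g2; adding the scaled basis vectors gives (0, -4).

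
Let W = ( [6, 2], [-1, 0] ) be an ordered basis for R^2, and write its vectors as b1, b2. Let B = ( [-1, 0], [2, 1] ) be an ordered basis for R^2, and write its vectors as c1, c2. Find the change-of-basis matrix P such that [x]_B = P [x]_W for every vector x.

Let M have columns bj and N have columns cj. Then for every x, N [x]_B = x = M [x]_W, so P = N^(-1) M.
Since det N = -1, N^(-1) has integer entries; multiplying gives P = [[-2, 1], [2, 0]].

[[-2, 1], [2, 0]]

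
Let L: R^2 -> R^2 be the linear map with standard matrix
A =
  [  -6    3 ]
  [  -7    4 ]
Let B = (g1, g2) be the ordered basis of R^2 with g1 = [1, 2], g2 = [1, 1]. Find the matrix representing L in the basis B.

[[1, 0], [-1, -3]]

The j-th column of [L]_B is [L(gj)]_B.
L(g1) = A g1 = [0, 1] = g1 - g2, so column 1 is [1, -1].
Repeating for g2 and assembling the columns gives [[1, 0], [-1, -3]].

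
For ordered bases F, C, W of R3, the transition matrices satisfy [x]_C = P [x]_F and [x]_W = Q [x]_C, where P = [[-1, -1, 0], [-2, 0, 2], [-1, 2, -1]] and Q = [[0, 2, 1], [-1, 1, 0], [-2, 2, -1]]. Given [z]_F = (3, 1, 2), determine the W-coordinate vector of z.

(-7, 2, 7)

Apply P to get C-coordinates (-4, -2, -3), then Q to get W-coordinates.
The result is [z]_W = (-7, 2, 7).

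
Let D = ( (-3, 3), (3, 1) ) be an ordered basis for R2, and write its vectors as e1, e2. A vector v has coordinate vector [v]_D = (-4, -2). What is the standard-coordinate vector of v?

By definition v = -4e1 - 2e2.
Summing componentwise gives (6, -14).

(6, -14)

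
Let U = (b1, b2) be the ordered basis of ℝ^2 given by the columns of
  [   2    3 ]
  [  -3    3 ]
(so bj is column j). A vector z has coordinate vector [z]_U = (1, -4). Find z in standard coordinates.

(-10, -15)

The coordinates say z = b1 - 4b2; adding the scaled basis vectors gives (-10, -15).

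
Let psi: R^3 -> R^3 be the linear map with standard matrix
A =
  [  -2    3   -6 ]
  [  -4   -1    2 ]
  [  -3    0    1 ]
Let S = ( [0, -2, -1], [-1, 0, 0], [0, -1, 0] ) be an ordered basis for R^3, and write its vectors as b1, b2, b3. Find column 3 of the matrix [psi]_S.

[0, 3, -1]

Compute psi(b3) = A b3 = [-3, 1, 0] in standard coordinates.
Then write this in S-coordinates: solve for y in y_1 b1 + ... + y_3 b3 = [-3, 1, 0].
This gives y = [0, 3, -1], which is column 3 of [psi]_S.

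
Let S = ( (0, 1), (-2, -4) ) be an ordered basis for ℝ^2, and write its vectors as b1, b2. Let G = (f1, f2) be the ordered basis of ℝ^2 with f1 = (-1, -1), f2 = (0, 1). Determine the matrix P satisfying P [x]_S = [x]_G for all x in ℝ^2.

Let M have columns bj and N have columns fj. Then for every x, N [x]_G = x = M [x]_S, so P = N^(-1) M.
Since det N = -1, N^(-1) has integer entries; multiplying gives P = [[0, 2], [1, -2]].

[[0, 2], [1, -2]]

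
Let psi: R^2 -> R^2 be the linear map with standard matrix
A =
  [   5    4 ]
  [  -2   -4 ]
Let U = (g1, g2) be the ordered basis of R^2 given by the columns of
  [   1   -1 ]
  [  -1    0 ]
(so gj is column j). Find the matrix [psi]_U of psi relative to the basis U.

[[-2, -2], [-3, 3]]

With P the matrix whose columns are g1, g2, [psi]_U = P^(-1) A P.
Column by column: psi(g1) = A g1 = [1, 2]; its U-coordinates [-2, -3] give column 1.
Continuing for each basis vector yields [psi]_U = [[-2, -2], [-3, 3]].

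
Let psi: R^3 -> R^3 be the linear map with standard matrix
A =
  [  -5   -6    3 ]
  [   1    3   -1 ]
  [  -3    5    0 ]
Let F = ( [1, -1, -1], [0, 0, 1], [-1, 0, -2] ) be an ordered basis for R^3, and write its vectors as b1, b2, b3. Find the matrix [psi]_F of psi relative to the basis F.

With P the matrix whose columns are b1, ..., b3, [psi]_F = P^(-1) A P.
Column by column: psi(b1) = A b1 = [-2, -1, -8]; its F-coordinates [1, -1, 3] give column 1.
Continuing for each basis vector yields [psi]_F = [[1, 1, -1], [-1, -3, 2], [3, -2, 0]].

[[1, 1, -1], [-1, -3, 2], [3, -2, 0]]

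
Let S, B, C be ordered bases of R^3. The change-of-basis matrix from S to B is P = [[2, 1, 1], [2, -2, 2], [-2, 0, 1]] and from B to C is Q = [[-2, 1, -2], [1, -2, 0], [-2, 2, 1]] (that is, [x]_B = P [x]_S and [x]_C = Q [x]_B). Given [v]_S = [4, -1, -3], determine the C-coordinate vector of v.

[18, -4, -11]

Apply P to get B-coordinates [4, 4, -11], then Q to get C-coordinates.
The result is [v]_C = [18, -4, -11].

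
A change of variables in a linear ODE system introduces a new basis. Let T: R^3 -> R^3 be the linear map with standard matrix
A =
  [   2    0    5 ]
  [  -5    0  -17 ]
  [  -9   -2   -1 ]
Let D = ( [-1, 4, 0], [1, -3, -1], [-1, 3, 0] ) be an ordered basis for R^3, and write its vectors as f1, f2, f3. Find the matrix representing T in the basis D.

[[-1, 3, -1], [-1, 2, -3], [2, 2, 0]]

The j-th column of [T]_D is [T(fj)]_D.
T(f1) = A f1 = [-2, 5, 1] = -f1 - f2 + 2f3, so column 1 is [-1, -1, 2].
Repeating for f2, f3 and assembling the columns gives [[-1, 3, -1], [-1, 2, -3], [2, 2, 0]].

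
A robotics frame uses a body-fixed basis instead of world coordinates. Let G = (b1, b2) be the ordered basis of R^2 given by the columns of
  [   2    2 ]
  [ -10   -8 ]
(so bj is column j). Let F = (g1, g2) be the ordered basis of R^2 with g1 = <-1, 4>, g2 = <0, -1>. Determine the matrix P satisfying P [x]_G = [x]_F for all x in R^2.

Column j of P is [bj]_F, since P maps G-coordinates to F-coordinates.
Expressing b1 in F: b1 = -2g1 + 2g2, so column 1 of P is <-2, 2>.
Doing the same for each bj gives P = [[-2, -2], [2, 0]].

[[-2, -2], [2, 0]]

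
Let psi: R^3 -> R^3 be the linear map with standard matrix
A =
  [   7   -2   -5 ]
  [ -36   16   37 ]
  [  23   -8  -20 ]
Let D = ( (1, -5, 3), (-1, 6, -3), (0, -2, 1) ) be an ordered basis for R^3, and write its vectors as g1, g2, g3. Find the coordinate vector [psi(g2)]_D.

(-1, 3, 1)

Column 2 of [psi]_D is the D-coordinate vector of psi(g2).
In standard coordinates psi(g2) = A g2 = (-4, 21, -11).
Converting to D: (-4, 21, -11) = -g1 + 3g2 + g3, so the coordinate vector is (-1, 3, 1).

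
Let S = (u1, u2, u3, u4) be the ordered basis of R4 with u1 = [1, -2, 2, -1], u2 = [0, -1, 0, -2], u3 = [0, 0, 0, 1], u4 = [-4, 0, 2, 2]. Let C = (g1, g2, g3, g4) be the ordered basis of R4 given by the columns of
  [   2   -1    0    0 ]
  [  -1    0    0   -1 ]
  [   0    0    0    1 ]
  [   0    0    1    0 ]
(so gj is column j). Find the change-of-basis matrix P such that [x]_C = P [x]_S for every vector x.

Column j of P is [uj]_C, since P maps S-coordinates to C-coordinates.
Expressing u1 in C: u1 = 0·g1 - g2 - g3 + 2g4, so column 1 of P is [0, -1, -1, 2].
Doing the same for each uj gives P = [[0, 1, 0, -2], [-1, 2, 0, 0], [-1, -2, 1, 2], [2, 0, 0, 2]].

[[0, 1, 0, -2], [-1, 2, 0, 0], [-1, -2, 1, 2], [2, 0, 0, 2]]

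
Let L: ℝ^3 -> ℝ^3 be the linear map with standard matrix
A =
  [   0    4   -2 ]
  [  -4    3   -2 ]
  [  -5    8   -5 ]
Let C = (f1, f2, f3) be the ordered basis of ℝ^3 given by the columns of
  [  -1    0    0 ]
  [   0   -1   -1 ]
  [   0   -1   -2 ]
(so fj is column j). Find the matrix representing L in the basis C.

With P the matrix whose columns are f1, ..., f3, [L]_C = P^(-1) A P.
Column by column: L(f1) = A f1 = (0, 4, 5); its C-coordinates (0, -3, -1) give column 1.
Continuing for each basis vector yields [L]_C = [[0, 2, 0], [-3, -1, 0], [-1, 2, -1]].

[[0, 2, 0], [-3, -1, 0], [-1, 2, -1]]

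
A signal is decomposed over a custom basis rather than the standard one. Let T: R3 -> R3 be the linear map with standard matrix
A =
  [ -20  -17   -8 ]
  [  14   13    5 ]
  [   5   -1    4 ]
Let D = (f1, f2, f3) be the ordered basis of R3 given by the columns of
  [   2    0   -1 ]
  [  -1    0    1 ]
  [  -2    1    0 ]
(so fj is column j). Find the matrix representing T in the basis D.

[[-2, -3, 2], [-1, -2, -2], [3, 2, 1]]

Let P have columns f1, ..., f3. Then [T]_D = P^(-1) A P.
Here det P = -1, so P^(-1) is integer; computing A P first and then P^(-1)(A P) gives [[-2, -3, 2], [-1, -2, -2], [3, 2, 1]].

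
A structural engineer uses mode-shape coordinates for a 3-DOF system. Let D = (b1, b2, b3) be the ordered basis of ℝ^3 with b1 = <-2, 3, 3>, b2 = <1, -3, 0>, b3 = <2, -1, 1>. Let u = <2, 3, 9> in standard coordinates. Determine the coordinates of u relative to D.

Write u = c_1 b1 + ... + c_3 b3 and solve for the c_i.
Solving this 3x3 system gives c = (2, 0, 3).
Check: 2b1 + 0·b2 + 3b3 = <2, 3, 9>.

<2, 0, 3>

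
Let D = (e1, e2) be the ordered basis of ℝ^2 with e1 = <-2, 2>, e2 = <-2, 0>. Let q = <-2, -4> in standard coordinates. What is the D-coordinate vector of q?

Write q = c_1 e1 + c_2 e2 and solve for the c_i.
System: -2c_1 - 2c_2 = -2, 2c_1 + 0c_2 = -4; solving gives c_1 = -2, c_2 = 3.
Check: -2e1 + 3e2 = <-2, -4>.

<-2, 3>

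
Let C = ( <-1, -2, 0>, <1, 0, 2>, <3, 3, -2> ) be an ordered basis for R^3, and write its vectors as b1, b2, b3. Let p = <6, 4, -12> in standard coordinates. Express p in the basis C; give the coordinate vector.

[p]_C is the unique c with M c = p, where M has columns b1, ..., b3.
Row-reducing the augmented matrix [M | p] gives c = (4, -2, 4).
Check: 4b1 - 2b2 + 4b3 = <6, 4, -12>.

<4, -2, 4>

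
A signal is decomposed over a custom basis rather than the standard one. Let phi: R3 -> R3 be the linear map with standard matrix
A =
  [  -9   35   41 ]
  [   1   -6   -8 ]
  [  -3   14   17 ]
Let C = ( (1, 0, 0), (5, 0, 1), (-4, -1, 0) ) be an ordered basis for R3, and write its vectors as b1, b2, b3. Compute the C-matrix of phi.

[[2, -2, 3], [-3, 2, -2], [-1, 3, -2]]

The j-th column of [phi]_C is [phi(bj)]_C.
phi(b1) = A b1 = (-9, 1, -3) = 2b1 - 3b2 - b3, so column 1 is (2, -3, -1).
Repeating for b2, b3 and assembling the columns gives [[2, -2, 3], [-3, 2, -2], [-1, 3, -2]].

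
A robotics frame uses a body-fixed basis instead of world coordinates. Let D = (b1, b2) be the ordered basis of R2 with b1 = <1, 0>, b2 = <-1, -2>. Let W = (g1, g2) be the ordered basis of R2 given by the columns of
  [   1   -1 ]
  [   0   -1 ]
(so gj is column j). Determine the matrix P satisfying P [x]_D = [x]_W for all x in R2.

Take x = bj: its D-coordinates are the j-th standard unit vector, so P e_j — column j of P — equals [bj]_W.
b1 = g1 + 0·g2, giving column 1 = <1, 0>; repeating for each j gives P = [[1, 1], [0, 2]].

[[1, 1], [0, 2]]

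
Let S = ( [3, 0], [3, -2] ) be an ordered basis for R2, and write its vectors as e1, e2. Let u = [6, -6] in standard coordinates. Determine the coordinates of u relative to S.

[-1, 3]

[u]_S is the unique c with M c = u, where M has columns e1, e2.
System: 3c_1 + 3c_2 = 6, 0c_1 - 2c_2 = -6; solving gives c_1 = -1, c_2 = 3.
Check: -e1 + 3e2 = [6, -6].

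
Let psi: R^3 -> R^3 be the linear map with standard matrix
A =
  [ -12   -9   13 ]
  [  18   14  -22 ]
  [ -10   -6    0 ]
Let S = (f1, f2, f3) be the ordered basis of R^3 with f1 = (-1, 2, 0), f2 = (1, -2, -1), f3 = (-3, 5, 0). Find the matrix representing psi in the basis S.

[[2, -1, 3], [2, -2, 0], [2, 2, 2]]

With P the matrix whose columns are f1, ..., f3, [psi]_S = P^(-1) A P.
Column by column: psi(f1) = A f1 = (-6, 10, -2); its S-coordinates (2, 2, 2) give column 1.
Continuing for each basis vector yields [psi]_S = [[2, -1, 3], [2, -2, 0], [2, 2, 2]].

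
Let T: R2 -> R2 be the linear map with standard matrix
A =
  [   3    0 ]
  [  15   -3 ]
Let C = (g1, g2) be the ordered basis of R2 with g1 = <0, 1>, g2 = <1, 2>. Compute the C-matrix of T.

Let P have columns g1, g2. Then [T]_C = P^(-1) A P.
Here det P = -1, so P^(-1) is integer; computing A P first and then P^(-1)(A P) gives [[-3, 3], [0, 3]].

[[-3, 3], [0, 3]]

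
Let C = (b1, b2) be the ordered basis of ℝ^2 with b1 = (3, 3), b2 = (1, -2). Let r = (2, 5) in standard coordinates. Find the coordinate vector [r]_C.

(1, -1)

[r]_C is the unique c with M c = r, where M has columns b1, b2.
System: 3c_1 + c_2 = 2, 3c_1 - 2c_2 = 5; solving gives c_1 = 1, c_2 = -1.
Check: b1 - b2 = (2, 5).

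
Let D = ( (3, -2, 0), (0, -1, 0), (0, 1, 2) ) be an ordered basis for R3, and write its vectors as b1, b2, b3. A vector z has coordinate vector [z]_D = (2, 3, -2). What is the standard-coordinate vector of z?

(6, -9, -4)

The coordinates say z = 2b1 + 3b2 - 2b3; adding the scaled basis vectors gives (6, -9, -4).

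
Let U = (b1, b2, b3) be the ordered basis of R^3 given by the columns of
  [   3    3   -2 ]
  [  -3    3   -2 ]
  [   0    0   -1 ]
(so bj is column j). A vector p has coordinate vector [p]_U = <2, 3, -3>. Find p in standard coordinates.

p = M [p]_U, where M has columns b1, ..., b3.
Carrying out the matrix-vector product, p = <21, 9, 3>.

<21, 9, 3>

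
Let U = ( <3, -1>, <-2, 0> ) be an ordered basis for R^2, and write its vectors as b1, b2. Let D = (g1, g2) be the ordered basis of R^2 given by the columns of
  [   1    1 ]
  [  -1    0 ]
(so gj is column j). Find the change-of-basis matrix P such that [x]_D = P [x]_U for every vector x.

[[1, 0], [2, -2]]

Let M have columns bj and N have columns gj. Then for every x, N [x]_D = x = M [x]_U, so P = N^(-1) M.
Since det N = 1, N^(-1) has integer entries; multiplying gives P = [[1, 0], [2, -2]].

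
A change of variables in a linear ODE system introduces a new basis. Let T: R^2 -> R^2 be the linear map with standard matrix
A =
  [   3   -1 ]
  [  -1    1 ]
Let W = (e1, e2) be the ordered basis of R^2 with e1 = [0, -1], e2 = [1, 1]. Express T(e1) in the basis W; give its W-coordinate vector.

[2, 1]

Column 1 of [T]_W is the W-coordinate vector of T(e1).
In standard coordinates T(e1) = A e1 = [1, -1].
Converting to W: [1, -1] = 2e1 + e2, so the coordinate vector is [2, 1].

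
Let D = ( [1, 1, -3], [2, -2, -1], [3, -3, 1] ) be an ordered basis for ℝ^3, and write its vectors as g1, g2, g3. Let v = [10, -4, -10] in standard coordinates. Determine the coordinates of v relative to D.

[3, 2, 1]

[v]_D is the unique c with M c = v, where M has columns g1, ..., g3.
Row-reducing the augmented matrix [M | v] gives c = (3, 2, 1).
Check: 3g1 + 2g2 + g3 = [10, -4, -10].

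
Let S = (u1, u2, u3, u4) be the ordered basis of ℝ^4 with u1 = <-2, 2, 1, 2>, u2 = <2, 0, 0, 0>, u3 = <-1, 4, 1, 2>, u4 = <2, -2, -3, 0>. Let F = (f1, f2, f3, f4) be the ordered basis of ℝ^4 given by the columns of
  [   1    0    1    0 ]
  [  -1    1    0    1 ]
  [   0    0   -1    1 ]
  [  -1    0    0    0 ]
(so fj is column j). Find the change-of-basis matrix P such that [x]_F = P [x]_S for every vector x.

[[-2, 0, -2, 0], [-1, -2, 0, -1], [0, 2, 1, 2], [1, 2, 2, -1]]

Column j of P is [uj]_F, since P maps S-coordinates to F-coordinates.
Expressing u1 in F: u1 = -2f1 - f2 + 0·f3 + f4, so column 1 of P is <-2, -1, 0, 1>.
Doing the same for each uj gives P = [[-2, 0, -2, 0], [-1, -2, 0, -1], [0, 2, 1, 2], [1, 2, 2, -1]].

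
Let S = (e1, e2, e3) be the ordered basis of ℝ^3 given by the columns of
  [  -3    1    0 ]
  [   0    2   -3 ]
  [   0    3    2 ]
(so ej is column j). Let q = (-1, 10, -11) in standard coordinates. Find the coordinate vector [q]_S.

[q]_S is the unique c with M c = q, where M has columns e1, ..., e3.
Solving this 3x3 system gives c = (0, -1, -4).
Check: 0·e1 - e2 - 4e3 = (-1, 10, -11).

(0, -1, -4)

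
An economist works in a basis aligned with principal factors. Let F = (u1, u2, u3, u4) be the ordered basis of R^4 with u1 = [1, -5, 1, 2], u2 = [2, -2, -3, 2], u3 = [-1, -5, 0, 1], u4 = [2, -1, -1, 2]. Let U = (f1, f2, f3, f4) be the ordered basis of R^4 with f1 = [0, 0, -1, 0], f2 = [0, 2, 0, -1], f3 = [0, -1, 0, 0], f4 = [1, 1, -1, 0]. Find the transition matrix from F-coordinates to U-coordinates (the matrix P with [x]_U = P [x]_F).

[[-2, 1, 1, -1], [-2, -2, -1, -2], [2, 0, 2, -1], [1, 2, -1, 2]]

Column j of P is [uj]_U, since P maps F-coordinates to U-coordinates.
Expressing u1 in U: u1 = -2f1 - 2f2 + 2f3 + f4, so column 1 of P is [-2, -2, 2, 1].
Doing the same for each uj gives P = [[-2, 1, 1, -1], [-2, -2, -1, -2], [2, 0, 2, -1], [1, 2, -1, 2]].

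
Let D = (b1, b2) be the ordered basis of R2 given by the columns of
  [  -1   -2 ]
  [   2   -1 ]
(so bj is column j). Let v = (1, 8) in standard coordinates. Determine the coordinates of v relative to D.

Write v = c_1 b1 + c_2 b2 and solve for the c_i.
System: -c_1 - 2c_2 = 1, 2c_1 - c_2 = 8; solving gives c_1 = 3, c_2 = -2.
Check: 3b1 - 2b2 = (1, 8).

(3, -2)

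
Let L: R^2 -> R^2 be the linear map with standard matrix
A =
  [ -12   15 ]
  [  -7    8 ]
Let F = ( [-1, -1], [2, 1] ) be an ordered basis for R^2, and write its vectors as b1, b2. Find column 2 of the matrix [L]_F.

Compute L(b2) = A b2 = [-9, -6] in standard coordinates.
Then write this in F-coordinates: solve for y in y_1 b1 + y_2 b2 = [-9, -6].
This gives y = [3, -3], which is column 2 of [L]_F.

[3, -3]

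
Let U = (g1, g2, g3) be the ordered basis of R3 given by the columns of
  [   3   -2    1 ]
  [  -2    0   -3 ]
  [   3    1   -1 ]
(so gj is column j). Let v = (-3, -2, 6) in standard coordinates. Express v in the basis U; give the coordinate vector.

We seek scalars with c_1 g1 + ... + c_3 g3 = v; equivalently solve M c = v where the columns of M are g1, ..., g3.
Gaussian elimination on [M | v] yields c = (1, 3, 0).
Check: g1 + 3g2 + 0·g3 = (-3, -2, 6).

(1, 3, 0)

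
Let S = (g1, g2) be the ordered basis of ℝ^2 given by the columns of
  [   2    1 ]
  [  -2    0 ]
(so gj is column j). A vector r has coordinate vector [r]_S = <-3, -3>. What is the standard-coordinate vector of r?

r = M [r]_S, where M has columns g1, g2.
Carrying out the matrix-vector product, r = <-9, 6>.

<-9, 6>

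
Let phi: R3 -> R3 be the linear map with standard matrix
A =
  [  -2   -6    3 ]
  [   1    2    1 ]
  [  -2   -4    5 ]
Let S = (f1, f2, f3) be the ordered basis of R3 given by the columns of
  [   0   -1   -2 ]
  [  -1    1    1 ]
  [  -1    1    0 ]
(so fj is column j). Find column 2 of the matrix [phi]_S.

[0, 3, -1]

Compute phi(f2) = A f2 = [-1, 2, 3] in standard coordinates.
Then write this in S-coordinates: solve for y in y_1 f1 + ... + y_3 f3 = [-1, 2, 3].
This gives y = [0, 3, -1], which is column 2 of [phi]_S.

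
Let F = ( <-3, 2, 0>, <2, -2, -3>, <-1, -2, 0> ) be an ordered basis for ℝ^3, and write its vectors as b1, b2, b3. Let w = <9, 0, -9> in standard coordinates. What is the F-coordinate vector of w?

<0, 3, -3>

Write w = c_1 b1 + ... + c_3 b3 and solve for the c_i.
Gaussian elimination on [M | w] yields c = (0, 3, -3).
Check: 0·b1 + 3b2 - 3b3 = <9, 0, -9>.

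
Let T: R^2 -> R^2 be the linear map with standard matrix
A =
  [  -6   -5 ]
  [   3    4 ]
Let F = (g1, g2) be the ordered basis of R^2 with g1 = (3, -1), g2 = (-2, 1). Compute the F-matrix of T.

The j-th column of [T]_F is [T(gj)]_F.
T(g1) = A g1 = (-13, 5) = -3g1 + 2g2, so column 1 is (-3, 2).
Repeating for g2 and assembling the columns gives [[-3, 3], [2, 1]].

[[-3, 3], [2, 1]]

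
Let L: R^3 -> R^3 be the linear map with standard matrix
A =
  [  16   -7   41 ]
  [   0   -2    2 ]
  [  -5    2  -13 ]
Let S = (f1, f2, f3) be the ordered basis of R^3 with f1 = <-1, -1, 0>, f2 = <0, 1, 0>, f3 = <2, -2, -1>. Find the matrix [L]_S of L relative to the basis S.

With P the matrix whose columns are f1, ..., f3, [L]_S = P^(-1) A P.
Column by column: L(f1) = A f1 = <-9, 2, 3>; its S-coordinates <3, -1, -3> give column 1.
Continuing for each basis vector yields [L]_S = [[3, 3, -3], [-1, -3, 1], [-3, -2, 1]].

[[3, 3, -3], [-1, -3, 1], [-3, -2, 1]]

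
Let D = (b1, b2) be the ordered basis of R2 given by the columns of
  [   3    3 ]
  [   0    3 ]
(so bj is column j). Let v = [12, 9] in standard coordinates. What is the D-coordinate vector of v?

[v]_D is the unique c with M c = v, where M has columns b1, b2.
System: 3c_1 + 3c_2 = 12, 0c_1 + 3c_2 = 9; solving gives c_1 = 1, c_2 = 3.
Check: b1 + 3b2 = [12, 9].

[1, 3]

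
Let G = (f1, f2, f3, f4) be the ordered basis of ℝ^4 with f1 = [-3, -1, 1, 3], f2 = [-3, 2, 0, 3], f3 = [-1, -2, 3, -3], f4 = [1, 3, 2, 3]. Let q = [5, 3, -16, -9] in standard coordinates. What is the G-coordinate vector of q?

[-4, 2, -2, -3]

We seek scalars with c_1 f1 + ... + c_4 f4 = q; equivalently solve M c = q where the columns of M are f1, ..., f4.
Row-reducing the augmented matrix [M | q] gives c = (-4, 2, -2, -3).
Check: -4f1 + 2f2 - 2f3 - 3f4 = [5, 3, -16, -9].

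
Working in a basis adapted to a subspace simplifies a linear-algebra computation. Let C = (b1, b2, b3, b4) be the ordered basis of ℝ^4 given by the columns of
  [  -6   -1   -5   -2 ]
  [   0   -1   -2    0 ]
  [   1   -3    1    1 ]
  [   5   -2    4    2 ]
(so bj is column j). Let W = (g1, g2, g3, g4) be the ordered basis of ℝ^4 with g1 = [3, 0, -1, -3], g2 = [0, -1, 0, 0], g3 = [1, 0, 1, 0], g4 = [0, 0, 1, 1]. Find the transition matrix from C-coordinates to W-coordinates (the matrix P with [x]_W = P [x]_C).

Column j of P is [bj]_W, since P maps C-coordinates to W-coordinates.
Expressing b1 in W: b1 = -2g1 + 0·g2 + 0·g3 - g4, so column 1 of P is [-2, 0, 0, -1].
Doing the same for each bj gives P = [[-2, 0, -2, -1], [0, 1, 2, 0], [0, -1, 1, 1], [-1, -2, -2, -1]].

[[-2, 0, -2, -1], [0, 1, 2, 0], [0, -1, 1, 1], [-1, -2, -2, -1]]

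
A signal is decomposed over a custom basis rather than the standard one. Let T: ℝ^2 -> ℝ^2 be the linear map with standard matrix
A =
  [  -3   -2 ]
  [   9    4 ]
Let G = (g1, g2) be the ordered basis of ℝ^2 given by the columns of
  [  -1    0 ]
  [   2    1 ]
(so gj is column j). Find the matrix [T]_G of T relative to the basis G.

[[1, 2], [-3, 0]]

With P the matrix whose columns are g1, g2, [T]_G = P^(-1) A P.
Column by column: T(g1) = A g1 = <-1, -1>; its G-coordinates <1, -3> give column 1.
Continuing for each basis vector yields [T]_G = [[1, 2], [-3, 0]].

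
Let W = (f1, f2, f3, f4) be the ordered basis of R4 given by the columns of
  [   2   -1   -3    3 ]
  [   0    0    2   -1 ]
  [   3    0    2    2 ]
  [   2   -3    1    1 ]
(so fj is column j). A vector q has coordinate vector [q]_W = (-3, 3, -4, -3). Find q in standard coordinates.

The coordinates say q = -3f1 + 3f2 - 4f3 - 3f4; adding the scaled basis vectors gives (-6, -5, -23, -22).

(-6, -5, -23, -22)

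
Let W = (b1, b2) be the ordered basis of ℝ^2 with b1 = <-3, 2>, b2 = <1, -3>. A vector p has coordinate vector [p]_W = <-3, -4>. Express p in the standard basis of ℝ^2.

By definition p = -3b1 - 4b2.
Summing componentwise gives <5, 6>.

<5, 6>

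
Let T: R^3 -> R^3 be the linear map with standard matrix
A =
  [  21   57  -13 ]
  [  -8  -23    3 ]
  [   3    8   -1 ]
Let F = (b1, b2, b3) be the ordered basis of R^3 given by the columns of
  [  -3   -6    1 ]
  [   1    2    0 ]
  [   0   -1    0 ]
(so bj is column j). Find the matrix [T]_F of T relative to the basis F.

[[-1, -3, -2], [1, 1, -3], [-3, -2, -3]]

Let P have columns b1, ..., b3. Then [T]_F = P^(-1) A P.
Here det P = -1, so P^(-1) is integer; computing A P first and then P^(-1)(A P) gives [[-1, -3, -2], [1, 1, -3], [-3, -2, -3]].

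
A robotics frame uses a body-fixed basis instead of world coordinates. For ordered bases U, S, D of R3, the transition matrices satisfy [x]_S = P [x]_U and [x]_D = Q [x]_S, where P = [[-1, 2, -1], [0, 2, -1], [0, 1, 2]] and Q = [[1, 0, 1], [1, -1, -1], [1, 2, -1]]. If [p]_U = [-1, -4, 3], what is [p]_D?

[-8, -1, -34]

Composing the changes, [p]_D = Q P [p]_U.
Q P = [[-1, 3, 1], [-1, -1, -2], [-1, 5, -5]]; applying this to [-1, -4, 3] gives [-8, -1, -34].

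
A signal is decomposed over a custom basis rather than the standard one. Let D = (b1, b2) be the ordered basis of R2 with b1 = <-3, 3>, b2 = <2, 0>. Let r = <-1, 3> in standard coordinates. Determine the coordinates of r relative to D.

[r]_D is the unique c with M c = r, where M has columns b1, b2.
System: -3c_1 + 2c_2 = -1, 3c_1 + 0c_2 = 3; solving gives c_1 = 1, c_2 = 1.
Check: b1 + b2 = <-1, 3>.

<1, 1>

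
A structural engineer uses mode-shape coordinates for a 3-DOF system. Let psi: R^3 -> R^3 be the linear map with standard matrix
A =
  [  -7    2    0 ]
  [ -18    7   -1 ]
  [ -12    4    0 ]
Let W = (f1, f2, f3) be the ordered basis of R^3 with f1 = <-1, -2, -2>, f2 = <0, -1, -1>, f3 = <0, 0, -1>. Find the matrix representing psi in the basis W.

[[-3, 2, 0], [0, 2, -1], [2, -2, 1]]

Let P have columns f1, ..., f3. Then [psi]_W = P^(-1) A P.
Here det P = -1, so P^(-1) is integer; computing A P first and then P^(-1)(A P) gives [[-3, 2, 0], [0, 2, -1], [2, -2, 1]].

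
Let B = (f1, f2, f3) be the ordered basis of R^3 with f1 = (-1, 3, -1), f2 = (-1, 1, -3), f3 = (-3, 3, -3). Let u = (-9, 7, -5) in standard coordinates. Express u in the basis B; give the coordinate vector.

(-1, -2, 4)

Write u = c_1 f1 + ... + c_3 f3 and solve for the c_i.
Gaussian elimination on [M | u] yields c = (-1, -2, 4).
Check: -f1 - 2f2 + 4f3 = (-9, 7, -5).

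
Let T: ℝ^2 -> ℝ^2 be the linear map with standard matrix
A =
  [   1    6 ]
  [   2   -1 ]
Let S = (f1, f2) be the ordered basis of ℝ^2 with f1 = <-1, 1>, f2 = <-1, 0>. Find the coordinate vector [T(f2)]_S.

Compute T(f2) = A f2 = <-1, -2> in standard coordinates.
Then write this in S-coordinates: solve for y in y_1 f1 + y_2 f2 = <-1, -2>.
This gives y = <-2, 3>, which is column 2 of [T]_S.

<-2, 3>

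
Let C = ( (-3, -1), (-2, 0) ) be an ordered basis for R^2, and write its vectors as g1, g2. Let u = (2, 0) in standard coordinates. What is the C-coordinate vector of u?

(0, -1)

We seek scalars with c_1 g1 + c_2 g2 = u; equivalently solve M c = u where the columns of M are g1, g2.
System: -3c_1 - 2c_2 = 2, -c_1 + 0c_2 = 0; solving gives c_1 = 0, c_2 = -1.
Check: 0·g1 - g2 = (2, 0).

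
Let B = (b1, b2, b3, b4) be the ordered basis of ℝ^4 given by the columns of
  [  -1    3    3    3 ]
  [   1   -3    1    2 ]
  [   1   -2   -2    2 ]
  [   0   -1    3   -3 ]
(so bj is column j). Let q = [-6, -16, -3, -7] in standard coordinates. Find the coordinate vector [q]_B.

We seek scalars with c_1 b1 + ... + c_4 b4 = q; equivalently solve M c = q where the columns of M are b1, ..., b4.
Gaussian elimination on [M | q] yields c = (3, 4, -3, -2).
Check: 3b1 + 4b2 - 3b3 - 2b4 = [-6, -16, -3, -7].

[3, 4, -3, -2]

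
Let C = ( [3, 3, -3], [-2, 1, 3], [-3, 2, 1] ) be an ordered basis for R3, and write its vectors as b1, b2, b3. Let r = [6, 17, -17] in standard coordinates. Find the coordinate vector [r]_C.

[4, -3, 4]

Write r = c_1 b1 + ... + c_3 b3 and solve for the c_i.
Solving this 3x3 system gives c = (4, -3, 4).
Check: 4b1 - 3b2 + 4b3 = [6, 17, -17].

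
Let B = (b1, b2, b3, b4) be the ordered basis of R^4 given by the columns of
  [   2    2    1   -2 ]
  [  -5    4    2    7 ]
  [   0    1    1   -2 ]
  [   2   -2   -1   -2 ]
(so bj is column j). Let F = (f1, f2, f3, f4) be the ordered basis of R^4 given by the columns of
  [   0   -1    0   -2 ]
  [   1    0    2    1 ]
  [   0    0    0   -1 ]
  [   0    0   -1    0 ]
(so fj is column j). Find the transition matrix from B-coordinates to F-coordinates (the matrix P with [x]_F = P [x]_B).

[[-1, 1, 1, 1], [-2, 0, 1, -2], [-2, 2, 1, 2], [0, -1, -1, 2]]

Take x = bj: its B-coordinates are the j-th standard unit vector, so P e_j — column j of P — equals [bj]_F.
b1 = -f1 - 2f2 - 2f3 + 0·f4, giving column 1 = (-1, -2, -2, 0); repeating for each j gives P = [[-1, 1, 1, 1], [-2, 0, 1, -2], [-2, 2, 1, 2], [0, -1, -1, 2]].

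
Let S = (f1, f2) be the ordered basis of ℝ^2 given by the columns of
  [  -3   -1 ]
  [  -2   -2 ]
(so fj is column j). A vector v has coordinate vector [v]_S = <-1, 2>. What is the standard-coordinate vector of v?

v = M [v]_S, where M has columns f1, f2.
Carrying out the matrix-vector product, v = <1, -2>.

<1, -2>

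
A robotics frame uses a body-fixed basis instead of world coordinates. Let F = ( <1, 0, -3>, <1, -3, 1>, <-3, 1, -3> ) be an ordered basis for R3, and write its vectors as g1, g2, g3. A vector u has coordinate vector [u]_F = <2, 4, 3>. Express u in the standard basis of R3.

The coordinates say u = 2g1 + 4g2 + 3g3; adding the scaled basis vectors gives <-3, -9, -11>.

<-3, -9, -11>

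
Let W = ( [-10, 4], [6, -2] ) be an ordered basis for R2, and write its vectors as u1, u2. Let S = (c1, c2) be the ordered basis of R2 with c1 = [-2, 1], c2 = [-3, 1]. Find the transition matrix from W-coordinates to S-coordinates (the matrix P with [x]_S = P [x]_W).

Column j of P is [uj]_S, since P maps W-coordinates to S-coordinates.
Expressing u1 in S: u1 = 2c1 + 2c2, so column 1 of P is [2, 2].
Doing the same for each uj gives P = [[2, 0], [2, -2]].

[[2, 0], [2, -2]]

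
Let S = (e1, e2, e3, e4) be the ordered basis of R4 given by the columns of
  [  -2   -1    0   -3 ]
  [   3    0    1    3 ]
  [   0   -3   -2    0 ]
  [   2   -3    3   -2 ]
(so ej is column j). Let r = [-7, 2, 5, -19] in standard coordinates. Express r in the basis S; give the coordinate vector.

[0, 1, -4, 2]

[r]_S is the unique c with M c = r, where M has columns e1, ..., e4.
Gaussian elimination on [M | r] yields c = (0, 1, -4, 2).
Check: 0·e1 + e2 - 4e3 + 2e4 = [-7, 2, 5, -19].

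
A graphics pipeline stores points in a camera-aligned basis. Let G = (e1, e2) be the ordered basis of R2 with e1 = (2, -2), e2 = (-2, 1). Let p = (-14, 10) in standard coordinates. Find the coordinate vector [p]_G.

(-3, 4)

[p]_G is the unique c with M c = p, where M has columns e1, e2.
System: 2c_1 - 2c_2 = -14, -2c_1 + c_2 = 10; solving gives c_1 = -3, c_2 = 4.
Check: -3e1 + 4e2 = (-14, 10).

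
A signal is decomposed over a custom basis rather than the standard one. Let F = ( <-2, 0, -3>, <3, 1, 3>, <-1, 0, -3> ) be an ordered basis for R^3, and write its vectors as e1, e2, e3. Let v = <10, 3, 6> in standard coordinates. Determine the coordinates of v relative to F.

<-2, 3, 3>

[v]_F is the unique c with M c = v, where M has columns e1, ..., e3.
Gaussian elimination on [M | v] yields c = (-2, 3, 3).
Check: -2e1 + 3e2 + 3e3 = <10, 3, 6>.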